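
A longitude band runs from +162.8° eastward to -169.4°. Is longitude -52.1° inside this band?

Band width going east from +162.8° to -169.4°: ((-169.4 − 162.8) mod 360) = 27.8°.
Offset of -52.1° east of the west edge: ((-52.1 − 162.8) mod 360) = 145.1°.
145.1° > 27.8° ⇒ outside.

No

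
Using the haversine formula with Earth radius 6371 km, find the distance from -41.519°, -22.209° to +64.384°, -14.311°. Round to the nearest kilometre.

11796 km

Δλ = -14.311 − -22.209 = 7.898°.
Δφ = 64.384 − -41.519 = 105.903°.
a = sin²(Δφ/2) + cos φ₁ · cos φ₂ · sin²(Δλ/2) = 0.638540.
c = 2·atan2(√a, √(1−a)) = 1.85155 rad → d = 6371·c ≈ 11796.23 km.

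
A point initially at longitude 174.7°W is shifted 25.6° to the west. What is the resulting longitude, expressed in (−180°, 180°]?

Start at -174.7°; shift −25.6° → -200.3°.
-200.3° lies outside (−180°, 180°]; add 360° → +159.7°.

159.7°E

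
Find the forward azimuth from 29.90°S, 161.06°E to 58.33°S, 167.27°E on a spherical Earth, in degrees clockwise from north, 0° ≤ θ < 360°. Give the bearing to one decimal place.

173.2°

Δλ = 167.27 − 161.06 = 6.21°.
θ = atan2( sin Δλ · cos φ₂ , cos φ₁ · sin φ₂ − sin φ₁ · cos φ₂ · cos Δλ )
  = atan2(0.05679, -0.47762) = 173.219° → normalised to [0°, 360°): 173.219°.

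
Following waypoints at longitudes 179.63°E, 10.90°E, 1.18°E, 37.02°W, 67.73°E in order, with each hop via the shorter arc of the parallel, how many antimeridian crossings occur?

0

Leg 1: +179.63° → +10.90°, shortest Δλ = -168.73° (west) — does not cross 180°.
Leg 2: +10.90° → +1.18°, shortest Δλ = -9.72° (west) — does not cross 180°.
Leg 3: +1.18° → -37.02°, shortest Δλ = -38.2° (west) — does not cross 180°.
Leg 4: -37.02° → +67.73°, shortest Δλ = 104.75° (east) — does not cross 180°.
Total crossings: 0.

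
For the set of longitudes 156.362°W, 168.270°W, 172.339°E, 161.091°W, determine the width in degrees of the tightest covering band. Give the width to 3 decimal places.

31.299°

Sort the longitudes: -168.270°, -161.091°, -156.362°, +172.339°.
Eastward gaps between consecutive values (wrapping around): 7.179°, 4.729°, 328.701°, 19.391°.
Largest gap = 328.701° ⇒ minimal covering band is its complement: 360° − 328.701° = 31.299°.
Band runs from +172.339° eastward to -156.362°, crossing the antimeridian.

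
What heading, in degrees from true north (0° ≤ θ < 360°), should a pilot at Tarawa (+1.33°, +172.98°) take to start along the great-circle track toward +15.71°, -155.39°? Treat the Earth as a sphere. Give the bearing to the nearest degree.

Δλ = -155.39 − 172.98 = -328.37°; wrapped into (−180°, 180°]: 31.63°.
θ = atan2( sin Δλ · cos φ₂ , cos φ₁ · sin φ₂ − sin φ₁ · cos φ₂ · cos Δλ )
  = atan2(0.50484, 0.25167) = 63.503° → normalised to [0°, 360°): 63.503°.

64°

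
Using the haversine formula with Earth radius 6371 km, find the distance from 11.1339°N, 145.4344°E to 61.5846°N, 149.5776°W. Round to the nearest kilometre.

Δλ = -149.5776 − 145.4344 = -295.0120°; wrapped into (−180°, 180°]: 64.9880°.
Δφ = 61.5846 − 11.1339 = 50.4507°.
a = sin²(Δφ/2) + cos φ₁ · cos φ₂ · sin²(Δλ/2) = 0.316376.
c = 2·atan2(√a, √(1−a)) = 1.19475 rad → d = 6371·c ≈ 7611.73 km.

7612 km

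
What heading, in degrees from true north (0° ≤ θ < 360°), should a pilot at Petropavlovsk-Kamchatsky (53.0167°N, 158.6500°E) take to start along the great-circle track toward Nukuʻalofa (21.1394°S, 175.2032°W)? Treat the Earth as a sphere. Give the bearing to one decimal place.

155.1°

Δλ = -175.2032 − 158.6500 = -333.8532°; wrapped into (−180°, 180°]: 26.1468°.
θ = atan2( sin Δλ · cos φ₂ , cos φ₁ · sin φ₂ − sin φ₁ · cos φ₂ · cos Δλ )
  = atan2(0.41102, -0.88577) = 155.108° → normalised to [0°, 360°): 155.108°.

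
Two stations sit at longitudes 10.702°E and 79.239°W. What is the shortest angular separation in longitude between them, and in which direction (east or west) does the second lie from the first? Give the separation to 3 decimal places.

Raw difference: -79.239 − 10.702 = -89.941°.
Normalise into (−180°, 180°]: -89.941° stays -89.941°.
Negative ⇒ the second point lies to the west; separation 89.941°.

89.941° west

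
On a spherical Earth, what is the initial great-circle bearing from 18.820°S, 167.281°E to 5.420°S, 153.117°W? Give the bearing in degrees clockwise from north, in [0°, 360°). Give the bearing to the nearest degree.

Δλ = -153.117 − 167.281 = -320.398°; wrapped into (−180°, 180°]: 39.602°.
θ = atan2( sin Δλ · cos φ₂ , cos φ₁ · sin φ₂ − sin φ₁ · cos φ₂ · cos Δλ )
  = atan2(0.63460, 0.15804) = 76.016° → normalised to [0°, 360°): 76.016°.

76°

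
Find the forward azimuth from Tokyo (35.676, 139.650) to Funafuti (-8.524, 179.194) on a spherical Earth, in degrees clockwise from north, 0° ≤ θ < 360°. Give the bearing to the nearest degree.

Δλ = 179.194 − 139.650 = 39.544°.
θ = atan2( sin Δλ · cos φ₂ , cos φ₁ · sin φ₂ − sin φ₁ · cos φ₂ · cos Δλ )
  = atan2(0.62964, -0.56517) = 131.911° → normalised to [0°, 360°): 131.911°.

132°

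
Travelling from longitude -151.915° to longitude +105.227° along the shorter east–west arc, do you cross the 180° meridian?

Naïve |105.227 − -151.915| = 257.142° > 180°, so the shorter arc goes the other way round — across 180°.
Signed shortest Δλ = ((105.227 − -151.915 + 180) mod 360) − 180 = -102.858°.
Going west by 102.858° from -151.915° passes through 180° before reaching +105.227°.

Yes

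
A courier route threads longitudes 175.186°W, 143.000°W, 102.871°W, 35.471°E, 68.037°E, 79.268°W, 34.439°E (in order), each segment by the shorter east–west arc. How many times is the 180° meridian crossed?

Leg 1: -175.186° → -143.000°, shortest Δλ = 32.186° (east) — does not cross 180°.
Leg 2: -143.000° → -102.871°, shortest Δλ = 40.129° (east) — does not cross 180°.
Leg 3: -102.871° → +35.471°, shortest Δλ = 138.342° (east) — does not cross 180°.
Leg 4: +35.471° → +68.037°, shortest Δλ = 32.566° (east) — does not cross 180°.
Leg 5: +68.037° → -79.268°, shortest Δλ = -147.305° (west) — does not cross 180°.
Leg 6: -79.268° → +34.439°, shortest Δλ = 113.707° (east) — does not cross 180°.
Total crossings: 0.

0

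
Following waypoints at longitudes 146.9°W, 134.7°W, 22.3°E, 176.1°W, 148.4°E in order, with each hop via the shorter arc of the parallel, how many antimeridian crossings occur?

2

Leg 1: -146.9° → -134.7°, shortest Δλ = 12.2° (east) — does not cross 180°.
Leg 2: -134.7° → +22.3°, shortest Δλ = 157.0° (east) — does not cross 180°.
Leg 3: +22.3° → -176.1°, shortest Δλ = 161.6° (east) — crosses 180°.
Leg 4: -176.1° → +148.4°, shortest Δλ = -35.5° (west) — crosses 180°.
Total crossings: 2.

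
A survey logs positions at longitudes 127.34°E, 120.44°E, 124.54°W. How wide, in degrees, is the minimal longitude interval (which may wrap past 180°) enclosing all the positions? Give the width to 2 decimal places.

115.02°

Sort the longitudes: -124.54°, +120.44°, +127.34°.
Eastward gaps between consecutive values (wrapping around): 244.98°, 6.90°, 108.12°.
Largest gap = 244.98° ⇒ minimal covering band is its complement: 360° − 244.98° = 115.02°.
Band runs from +120.44° eastward to -124.54°, crossing the antimeridian.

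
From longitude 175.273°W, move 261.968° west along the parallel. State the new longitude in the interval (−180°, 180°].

77.241°W

Start at -175.273°; shift −261.968° → -437.241°.
-437.241° lies outside (−180°, 180°]; add 360° → -77.241°.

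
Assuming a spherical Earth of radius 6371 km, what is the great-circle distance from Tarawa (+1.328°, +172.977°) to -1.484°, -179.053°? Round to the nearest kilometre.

940 km

Δλ = -179.053 − 172.977 = -352.030°; wrapped into (−180°, 180°]: 7.970°.
Δφ = -1.484 − 1.328 = -2.812°.
a = sin²(Δφ/2) + cos φ₁ · cos φ₂ · sin²(Δλ/2) = 0.005429.
c = 2·atan2(√a, √(1−a)) = 0.14749 rad → d = 6371·c ≈ 939.68 km.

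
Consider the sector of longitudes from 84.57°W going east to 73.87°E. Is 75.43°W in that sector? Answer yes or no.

Yes

Band width going east from -84.57° to +73.87°: ((73.87 − -84.57) mod 360) = 158.44°.
Offset of -75.43° east of the west edge: ((-75.43 − -84.57) mod 360) = 9.14°.
9.14° ≤ 158.44° ⇒ inside.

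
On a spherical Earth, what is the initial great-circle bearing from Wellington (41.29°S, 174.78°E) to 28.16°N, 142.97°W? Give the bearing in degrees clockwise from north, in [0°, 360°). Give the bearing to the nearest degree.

Δλ = -142.97 − 174.78 = -317.75°; wrapped into (−180°, 180°]: 42.25°.
θ = atan2( sin Δλ · cos φ₂ , cos φ₁ · sin φ₂ − sin φ₁ · cos φ₂ · cos Δλ )
  = atan2(0.59278, 0.78523) = 37.049° → normalised to [0°, 360°): 37.049°.

37°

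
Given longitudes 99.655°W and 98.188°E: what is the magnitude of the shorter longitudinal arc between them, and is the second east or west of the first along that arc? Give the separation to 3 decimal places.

162.157° west

Raw difference: 98.188 − -99.655 = 197.843°.
Normalise into (−180°, 180°]: 197.843° − 360° = -162.157°.
Negative ⇒ the second point lies to the west; separation 162.157°.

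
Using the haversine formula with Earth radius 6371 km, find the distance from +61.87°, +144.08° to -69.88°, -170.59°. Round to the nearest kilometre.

15074 km

Δλ = -170.59 − 144.08 = -314.67°; wrapped into (−180°, 180°]: 45.33°.
Δφ = -69.88 − 61.87 = -131.75°.
a = sin²(Δφ/2) + cos φ₁ · cos φ₂ · sin²(Δλ/2) = 0.857023.
c = 2·atan2(√a, √(1−a)) = 2.36606 rad → d = 6371·c ≈ 15074.15 km.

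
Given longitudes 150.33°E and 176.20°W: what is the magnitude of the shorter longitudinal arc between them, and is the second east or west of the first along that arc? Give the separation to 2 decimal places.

33.47° east

Raw difference: -176.20 − 150.33 = -326.53°.
Normalise into (−180°, 180°]: -326.53° + 360° = 33.47°.
Positive ⇒ the second point lies to the east; separation 33.47°.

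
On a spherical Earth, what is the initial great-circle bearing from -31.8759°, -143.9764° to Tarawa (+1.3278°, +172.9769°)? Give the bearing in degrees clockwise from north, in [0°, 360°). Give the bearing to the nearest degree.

Δλ = 172.9769 − -143.9764 = 316.9533°; wrapped into (−180°, 180°]: -43.0467°.
θ = atan2( sin Δλ · cos φ₂ , cos φ₁ · sin φ₂ − sin φ₁ · cos φ₂ · cos Δλ )
  = atan2(-0.68241, 0.40549) = -59.281° → normalised to [0°, 360°): 300.719°.

301°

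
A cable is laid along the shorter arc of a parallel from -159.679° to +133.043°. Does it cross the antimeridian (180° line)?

Naïve |133.043 − -159.679| = 292.722° > 180°, so the shorter arc goes the other way round — across 180°.
Signed shortest Δλ = ((133.043 − -159.679 + 180) mod 360) − 180 = -67.278°.
Going west by 67.278° from -159.679° passes through 180° before reaching +133.043°.

Yes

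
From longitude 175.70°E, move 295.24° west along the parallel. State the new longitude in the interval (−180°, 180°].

Start at +175.70°; shift −295.24° → -119.54°.
-119.54° already lies in (−180°, 180°].

119.54°W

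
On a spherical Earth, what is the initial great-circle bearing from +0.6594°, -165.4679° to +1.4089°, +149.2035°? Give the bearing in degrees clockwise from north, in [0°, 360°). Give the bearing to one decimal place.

Δλ = 149.2035 − -165.4679 = 314.6714°; wrapped into (−180°, 180°]: -45.3286°.
θ = atan2( sin Δλ · cos φ₂ , cos φ₁ · sin φ₂ − sin φ₁ · cos φ₂ · cos Δλ )
  = atan2(-0.71094, 0.01650) = -88.671° → normalised to [0°, 360°): 271.329°.

271.3°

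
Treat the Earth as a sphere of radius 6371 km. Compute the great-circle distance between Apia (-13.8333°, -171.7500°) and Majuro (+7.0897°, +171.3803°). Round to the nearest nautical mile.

1609 nmi

Δλ = 171.3803 − -171.7500 = 343.1303°; wrapped into (−180°, 180°]: -16.8697°.
Δφ = 7.0897 − -13.8333 = 20.9230°.
a = sin²(Δφ/2) + cos φ₁ · cos φ₂ · sin²(Δλ/2) = 0.053702.
c = 2·atan2(√a, √(1−a)) = 0.46773 rad → d = 6371·c ≈ 2979.88 km ≈ 1609.01 nmi.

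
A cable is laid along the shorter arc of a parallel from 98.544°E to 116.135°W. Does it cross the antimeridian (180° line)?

Yes

Naïve |-116.135 − 98.544| = 214.679° > 180°, so the shorter arc goes the other way round — across 180°.
Signed shortest Δλ = ((-116.135 − 98.544 + 180) mod 360) − 180 = 145.321°.
Going east by 145.321° from +98.544° passes through 180° before reaching -116.135°.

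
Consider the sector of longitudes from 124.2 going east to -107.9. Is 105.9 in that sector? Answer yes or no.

Band width going east from +124.2° to -107.9°: ((-107.9 − 124.2) mod 360) = 127.9°.
Offset of +105.9° east of the west edge: ((105.9 − 124.2) mod 360) = 341.7°.
341.7° > 127.9° ⇒ outside.

No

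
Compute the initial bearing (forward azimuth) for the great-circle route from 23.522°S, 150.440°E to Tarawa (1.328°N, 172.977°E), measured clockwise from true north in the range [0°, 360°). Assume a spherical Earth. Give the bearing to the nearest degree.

45°

Δλ = 172.977 − 150.440 = 22.537°.
θ = atan2( sin Δλ · cos φ₂ , cos φ₁ · sin φ₂ − sin φ₁ · cos φ₂ · cos Δλ )
  = atan2(0.38318, 0.38977) = 44.511° → normalised to [0°, 360°): 44.511°.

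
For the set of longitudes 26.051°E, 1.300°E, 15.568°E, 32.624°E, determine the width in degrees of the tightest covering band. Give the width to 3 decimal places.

31.324°

Sort the longitudes: +1.300°, +15.568°, +26.051°, +32.624°.
Eastward gaps between consecutive values (wrapping around): 14.268°, 10.483°, 6.573°, 328.676°.
Largest gap = 328.676° ⇒ minimal covering band is its complement: 360° − 328.676° = 31.324°.
Band runs from +1.300° eastward to +32.624°.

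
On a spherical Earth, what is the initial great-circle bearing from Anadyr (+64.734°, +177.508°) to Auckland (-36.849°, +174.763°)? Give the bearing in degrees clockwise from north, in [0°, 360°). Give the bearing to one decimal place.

Δλ = 174.763 − 177.508 = -2.745°.
θ = atan2( sin Δλ · cos φ₂ , cos φ₁ · sin φ₂ − sin φ₁ · cos φ₂ · cos Δλ )
  = atan2(-0.03832, -0.97880) = -177.758° → normalised to [0°, 360°): 182.242°.

182.2°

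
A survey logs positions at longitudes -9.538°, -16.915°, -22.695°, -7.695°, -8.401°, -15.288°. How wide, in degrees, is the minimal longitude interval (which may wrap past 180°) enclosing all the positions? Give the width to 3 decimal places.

Sort the longitudes: -22.695°, -16.915°, -15.288°, -9.538°, -8.401°, -7.695°.
Eastward gaps between consecutive values (wrapping around): 5.780°, 1.627°, 5.750°, 1.137°, 0.706°, 345.000°.
Largest gap = 345.000° ⇒ minimal covering band is its complement: 360° − 345.000° = 15.000°.
Band runs from -22.695° eastward to -7.695°.

15.000°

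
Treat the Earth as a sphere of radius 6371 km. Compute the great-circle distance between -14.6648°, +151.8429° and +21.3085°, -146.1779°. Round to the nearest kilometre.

Δλ = -146.1779 − 151.8429 = -298.0208°; wrapped into (−180°, 180°]: 61.9792°.
Δφ = 21.3085 − -14.6648 = 35.9733°.
a = sin²(Δφ/2) + cos φ₁ · cos φ₂ · sin²(Δλ/2) = 0.334290.
c = 2·atan2(√a, √(1−a)) = 1.23299 rad → d = 6371·c ≈ 7855.36 km.

7855 km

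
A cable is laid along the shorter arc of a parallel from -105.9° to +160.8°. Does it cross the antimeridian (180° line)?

Yes

Naïve |160.8 − -105.9| = 266.7° > 180°, so the shorter arc goes the other way round — across 180°.
Signed shortest Δλ = ((160.8 − -105.9 + 180) mod 360) − 180 = -93.3°.
Going west by 93.3° from -105.9° passes through 180° before reaching +160.8°.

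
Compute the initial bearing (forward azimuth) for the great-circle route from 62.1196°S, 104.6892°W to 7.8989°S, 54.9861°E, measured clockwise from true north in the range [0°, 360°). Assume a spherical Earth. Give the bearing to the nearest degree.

Δλ = 54.9861 − -104.6892 = 159.6753°.
θ = atan2( sin Δλ · cos φ₂ , cos φ₁ · sin φ₂ − sin φ₁ · cos φ₂ · cos Δλ )
  = atan2(0.34404, -0.88529) = 158.763° → normalised to [0°, 360°): 158.763°.

159°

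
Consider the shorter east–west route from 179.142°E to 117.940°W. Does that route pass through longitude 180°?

Naïve |-117.940 − 179.142| = 297.082° > 180°, so the shorter arc goes the other way round — across 180°.
Signed shortest Δλ = ((-117.940 − 179.142 + 180) mod 360) − 180 = 62.918°.
Going east by 62.918° from +179.142° passes through 180° before reaching -117.940°.

Yes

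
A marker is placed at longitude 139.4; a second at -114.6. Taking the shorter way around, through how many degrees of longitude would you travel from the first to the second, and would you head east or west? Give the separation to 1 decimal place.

Raw difference: -114.6 − 139.4 = -254.0°.
Normalise into (−180°, 180°]: -254.0° + 360° = 106.0°.
Positive ⇒ the second point lies to the east; separation 106.0°.

106.0° east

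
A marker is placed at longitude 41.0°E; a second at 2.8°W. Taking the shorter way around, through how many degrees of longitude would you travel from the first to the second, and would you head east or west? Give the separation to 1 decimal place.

Raw difference: -2.8 − 41.0 = -43.8°.
Normalise into (−180°, 180°]: -43.8° stays -43.8°.
Negative ⇒ the second point lies to the west; separation 43.8°.

43.8° west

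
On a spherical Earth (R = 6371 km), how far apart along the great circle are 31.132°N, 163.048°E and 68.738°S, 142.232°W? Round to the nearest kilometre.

Δλ = -142.232 − 163.048 = -305.280°; wrapped into (−180°, 180°]: 54.720°.
Δφ = -68.738 − 31.132 = -99.870°.
a = sin²(Δφ/2) + cos φ₁ · cos φ₂ · sin²(Δλ/2) = 0.651269.
c = 2·atan2(√a, √(1−a)) = 1.87815 rad → d = 6371·c ≈ 11965.69 km.

11966 km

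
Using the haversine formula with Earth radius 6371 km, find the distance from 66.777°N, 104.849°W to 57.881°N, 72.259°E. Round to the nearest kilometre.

Δλ = 72.259 − -104.849 = 177.108°.
Δφ = 57.881 − 66.777 = -8.896°.
a = sin²(Δφ/2) + cos φ₁ · cos φ₂ · sin²(Δλ/2) = 0.215528.
c = 2·atan2(√a, √(1−a)) = 0.96558 rad → d = 6371·c ≈ 6151.68 km.

6152 km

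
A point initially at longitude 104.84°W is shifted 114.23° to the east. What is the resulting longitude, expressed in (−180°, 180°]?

9.39°E

Start at -104.84°; shift +114.23° → +9.39°.
+9.39° already lies in (−180°, 180°].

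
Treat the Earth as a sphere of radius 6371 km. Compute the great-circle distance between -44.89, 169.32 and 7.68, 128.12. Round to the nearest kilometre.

7148 km

Δλ = 128.12 − 169.32 = -41.20°.
Δφ = 7.68 − -44.89 = 52.57°.
a = sin²(Δφ/2) + cos φ₁ · cos φ₂ · sin²(Δλ/2) = 0.283020.
c = 2·atan2(√a, √(1−a)) = 1.12191 rad → d = 6371·c ≈ 7147.70 km.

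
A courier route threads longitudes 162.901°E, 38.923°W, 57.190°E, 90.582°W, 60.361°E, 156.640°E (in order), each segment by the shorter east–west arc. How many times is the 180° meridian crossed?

1

Leg 1: +162.901° → -38.923°, shortest Δλ = 158.176° (east) — crosses 180°.
Leg 2: -38.923° → +57.190°, shortest Δλ = 96.113° (east) — does not cross 180°.
Leg 3: +57.190° → -90.582°, shortest Δλ = -147.772° (west) — does not cross 180°.
Leg 4: -90.582° → +60.361°, shortest Δλ = 150.943° (east) — does not cross 180°.
Leg 5: +60.361° → +156.640°, shortest Δλ = 96.279° (east) — does not cross 180°.
Total crossings: 1.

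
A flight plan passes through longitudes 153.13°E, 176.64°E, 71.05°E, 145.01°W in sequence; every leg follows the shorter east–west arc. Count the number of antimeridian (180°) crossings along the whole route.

1

Leg 1: +153.13° → +176.64°, shortest Δλ = 23.51° (east) — does not cross 180°.
Leg 2: +176.64° → +71.05°, shortest Δλ = -105.59° (west) — does not cross 180°.
Leg 3: +71.05° → -145.01°, shortest Δλ = 143.94° (east) — crosses 180°.
Total crossings: 1.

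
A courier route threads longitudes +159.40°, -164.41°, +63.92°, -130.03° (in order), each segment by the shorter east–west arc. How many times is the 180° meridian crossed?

Leg 1: +159.40° → -164.41°, shortest Δλ = 36.19° (east) — crosses 180°.
Leg 2: -164.41° → +63.92°, shortest Δλ = -131.67° (west) — crosses 180°.
Leg 3: +63.92° → -130.03°, shortest Δλ = 166.05° (east) — crosses 180°.
Total crossings: 3.

3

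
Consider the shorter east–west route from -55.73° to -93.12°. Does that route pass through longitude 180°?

No

Signed shortest Δλ = ((-93.12 − -55.73 + 180) mod 360) − 180 = -37.39°.
Going west by 37.39° from -55.73° reaches -93.12° without touching 180°.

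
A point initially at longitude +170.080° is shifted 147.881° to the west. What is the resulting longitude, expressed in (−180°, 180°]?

Start at +170.080°; shift −147.881° → +22.199°.
+22.199° already lies in (−180°, 180°].

+22.199°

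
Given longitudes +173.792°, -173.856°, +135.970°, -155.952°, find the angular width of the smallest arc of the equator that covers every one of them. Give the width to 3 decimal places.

68.078°

Sort the longitudes: -173.856°, -155.952°, +135.970°, +173.792°.
Eastward gaps between consecutive values (wrapping around): 17.904°, 291.922°, 37.822°, 12.352°.
Largest gap = 291.922° ⇒ minimal covering band is its complement: 360° − 291.922° = 68.078°.
Band runs from +135.970° eastward to -155.952°, crossing the antimeridian.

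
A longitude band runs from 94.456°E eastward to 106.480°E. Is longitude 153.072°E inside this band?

Band width going east from +94.456° to +106.480°: ((106.480 − 94.456) mod 360) = 12.024°.
Offset of +153.072° east of the west edge: ((153.072 − 94.456) mod 360) = 58.616°.
58.616° > 12.024° ⇒ outside.

No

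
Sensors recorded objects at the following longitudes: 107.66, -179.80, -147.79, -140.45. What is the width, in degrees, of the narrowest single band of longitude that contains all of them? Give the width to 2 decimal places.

111.89°

Sort the longitudes: -179.80°, -147.79°, -140.45°, +107.66°.
Eastward gaps between consecutive values (wrapping around): 32.01°, 7.34°, 248.11°, 72.54°.
Largest gap = 248.11° ⇒ minimal covering band is its complement: 360° − 248.11° = 111.89°.
Band runs from +107.66° eastward to -140.45°, crossing the antimeridian.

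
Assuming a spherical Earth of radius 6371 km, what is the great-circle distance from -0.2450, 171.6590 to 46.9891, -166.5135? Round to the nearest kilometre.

Δλ = -166.5135 − 171.6590 = -338.1725°; wrapped into (−180°, 180°]: 21.8275°.
Δφ = 46.9891 − -0.2450 = 47.2341°.
a = sin²(Δφ/2) + cos φ₁ · cos φ₂ · sin²(Δλ/2) = 0.184950.
c = 2·atan2(√a, √(1−a)) = 0.88911 rad → d = 6371·c ≈ 5664.54 km.

5665 km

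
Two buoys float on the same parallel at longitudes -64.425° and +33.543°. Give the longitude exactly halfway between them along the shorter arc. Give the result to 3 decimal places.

-15.441°

Signed shortest Δλ from -64.425° to +33.543° is +97.968°.
Midpoint longitude = -64.425° + (+97.968°)/2 = -64.425° + 48.984° = -15.441°.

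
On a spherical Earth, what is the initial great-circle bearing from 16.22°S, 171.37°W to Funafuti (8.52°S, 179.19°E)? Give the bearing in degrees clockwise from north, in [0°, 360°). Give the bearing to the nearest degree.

309°

Δλ = 179.19 − -171.37 = 350.56°; wrapped into (−180°, 180°]: -9.44°.
θ = atan2( sin Δλ · cos φ₂ , cos φ₁ · sin φ₂ − sin φ₁ · cos φ₂ · cos Δλ )
  = atan2(-0.16220, 0.13025) = -51.237° → normalised to [0°, 360°): 308.763°.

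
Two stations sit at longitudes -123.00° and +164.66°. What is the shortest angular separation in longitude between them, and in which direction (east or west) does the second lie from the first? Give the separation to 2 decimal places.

72.34° west

Raw difference: 164.66 − -123.00 = 287.66°.
Normalise into (−180°, 180°]: 287.66° − 360° = -72.34°.
Negative ⇒ the second point lies to the west; separation 72.34°.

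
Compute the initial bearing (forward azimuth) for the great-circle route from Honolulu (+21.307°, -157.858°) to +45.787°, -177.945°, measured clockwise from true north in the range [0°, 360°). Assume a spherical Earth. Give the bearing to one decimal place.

Δλ = -177.945 − -157.858 = -20.087°.
θ = atan2( sin Δλ · cos φ₂ , cos φ₁ · sin φ₂ − sin φ₁ · cos φ₂ · cos Δλ )
  = atan2(-0.23949, 0.42979) = -29.128° → normalised to [0°, 360°): 330.872°.

330.9°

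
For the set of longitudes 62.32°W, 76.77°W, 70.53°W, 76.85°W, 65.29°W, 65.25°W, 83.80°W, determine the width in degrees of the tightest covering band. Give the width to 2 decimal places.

Sort the longitudes: -83.80°, -76.85°, -76.77°, -70.53°, -65.29°, -65.25°, -62.32°.
Eastward gaps between consecutive values (wrapping around): 6.95°, 0.08°, 6.24°, 5.24°, 0.04°, 2.93°, 338.52°.
Largest gap = 338.52° ⇒ minimal covering band is its complement: 360° − 338.52° = 21.48°.
Band runs from -83.80° eastward to -62.32°.

21.48°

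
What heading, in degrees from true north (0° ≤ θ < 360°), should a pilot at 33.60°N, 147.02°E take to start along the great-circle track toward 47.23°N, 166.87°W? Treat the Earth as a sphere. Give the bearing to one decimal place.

Δλ = -166.87 − 147.02 = -313.89°; wrapped into (−180°, 180°]: 46.11°.
θ = atan2( sin Δλ · cos φ₂ , cos φ₁ · sin φ₂ − sin φ₁ · cos φ₂ · cos Δλ )
  = atan2(0.48938, 0.35091) = 54.357° → normalised to [0°, 360°): 54.357°.

54.4°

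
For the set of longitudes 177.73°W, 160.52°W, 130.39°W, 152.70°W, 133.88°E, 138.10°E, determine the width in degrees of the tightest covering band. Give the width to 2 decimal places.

95.73°

Sort the longitudes: -177.73°, -160.52°, -152.70°, -130.39°, +133.88°, +138.10°.
Eastward gaps between consecutive values (wrapping around): 17.21°, 7.82°, 22.31°, 264.27°, 4.22°, 44.17°.
Largest gap = 264.27° ⇒ minimal covering band is its complement: 360° − 264.27° = 95.73°.
Band runs from +133.88° eastward to -130.39°, crossing the antimeridian.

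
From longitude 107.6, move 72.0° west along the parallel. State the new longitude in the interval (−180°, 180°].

+35.6°

Start at +107.6°; shift −72.0° → +35.6°.
+35.6° already lies in (−180°, 180°].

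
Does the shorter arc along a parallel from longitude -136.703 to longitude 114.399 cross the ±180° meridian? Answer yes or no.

Yes

Naïve |114.399 − -136.703| = 251.102° > 180°, so the shorter arc goes the other way round — across 180°.
Signed shortest Δλ = ((114.399 − -136.703 + 180) mod 360) − 180 = -108.898°.
Going west by 108.898° from -136.703° passes through 180° before reaching +114.399°.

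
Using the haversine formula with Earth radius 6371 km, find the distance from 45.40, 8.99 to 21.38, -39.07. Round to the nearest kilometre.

5098 km

Δλ = -39.07 − 8.99 = -48.06°.
Δφ = 21.38 − 45.40 = -24.02°.
a = sin²(Δφ/2) + cos φ₁ · cos φ₂ · sin²(Δλ/2) = 0.151719.
c = 2·atan2(√a, √(1−a)) = 0.80020 rad → d = 6371·c ≈ 5098.09 km.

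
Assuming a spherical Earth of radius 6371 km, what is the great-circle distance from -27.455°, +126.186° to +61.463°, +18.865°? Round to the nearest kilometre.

Δλ = 18.865 − 126.186 = -107.321°.
Δφ = 61.463 − -27.455 = 88.918°.
a = sin²(Δφ/2) + cos φ₁ · cos φ₂ · sin²(Δλ/2) = 0.765625.
c = 2·atan2(√a, √(1−a)) = 2.13087 rad → d = 6371·c ≈ 13575.78 km.

13576 km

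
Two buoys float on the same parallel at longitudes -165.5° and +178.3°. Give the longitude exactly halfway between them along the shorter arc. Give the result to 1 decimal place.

-173.6°

Signed shortest Δλ from -165.5° to +178.3° is -16.2°.
Midpoint longitude = -165.5° + (-16.2°)/2 = -165.5° − 8.1° = -173.6°.
(The naïve average (-165.5 + +178.3)/2 = 6.4° is on the wrong side of the globe.)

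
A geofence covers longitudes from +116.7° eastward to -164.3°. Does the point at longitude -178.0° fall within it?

Band width going east from +116.7° to -164.3°: ((-164.3 − 116.7) mod 360) = 79.0°.
Offset of -178.0° east of the west edge: ((-178.0 − 116.7) mod 360) = 65.3°.
65.3° ≤ 79.0° ⇒ inside.

Yes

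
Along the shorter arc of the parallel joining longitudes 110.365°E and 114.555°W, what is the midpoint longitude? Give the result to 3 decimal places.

Signed shortest Δλ from +110.365° to -114.555° is +135.080°.
Midpoint longitude = +110.365° + (+135.080°)/2 = +110.365° + 67.540° = +177.905°.
(The naïve average (+110.365 + -114.555)/2 = -2.095° is on the wrong side of the globe.)

177.905°E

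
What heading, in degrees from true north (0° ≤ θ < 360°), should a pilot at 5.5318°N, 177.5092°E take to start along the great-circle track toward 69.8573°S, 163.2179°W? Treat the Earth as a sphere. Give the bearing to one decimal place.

173.3°

Δλ = -163.2179 − 177.5092 = -340.7271°; wrapped into (−180°, 180°]: 19.2729°.
θ = atan2( sin Δλ · cos φ₂ , cos φ₁ · sin φ₂ − sin φ₁ · cos φ₂ · cos Δλ )
  = atan2(0.11366, -0.96580) = 173.288° → normalised to [0°, 360°): 173.288°.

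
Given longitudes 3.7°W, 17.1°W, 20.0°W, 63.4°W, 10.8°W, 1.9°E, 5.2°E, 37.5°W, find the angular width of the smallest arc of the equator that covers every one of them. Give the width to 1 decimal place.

68.6°

Sort the longitudes: -63.4°, -37.5°, -20.0°, -17.1°, -10.8°, -3.7°, +1.9°, +5.2°.
Eastward gaps between consecutive values (wrapping around): 25.9°, 17.5°, 2.9°, 6.3°, 7.1°, 5.6°, 3.3°, 291.4°.
Largest gap = 291.4° ⇒ minimal covering band is its complement: 360° − 291.4° = 68.6°.
Band runs from -63.4° eastward to +5.2°.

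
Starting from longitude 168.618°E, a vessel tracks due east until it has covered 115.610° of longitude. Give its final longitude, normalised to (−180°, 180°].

Start at +168.618°; shift +115.610° → +284.228°.
+284.228° lies outside (−180°, 180°]; subtract 360° → -75.772°.

75.772°W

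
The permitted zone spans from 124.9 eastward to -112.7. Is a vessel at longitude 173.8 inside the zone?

Yes

Band width going east from +124.9° to -112.7°: ((-112.7 − 124.9) mod 360) = 122.4°.
Offset of +173.8° east of the west edge: ((173.8 − 124.9) mod 360) = 48.9°.
48.9° ≤ 122.4° ⇒ inside.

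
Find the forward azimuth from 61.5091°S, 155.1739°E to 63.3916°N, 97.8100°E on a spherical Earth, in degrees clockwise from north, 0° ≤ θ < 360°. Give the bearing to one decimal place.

329.4°

Δλ = 97.8100 − 155.1739 = -57.3639°.
θ = atan2( sin Δλ · cos φ₂ , cos φ₁ · sin φ₂ − sin φ₁ · cos φ₂ · cos Δλ )
  = atan2(-0.37717, 0.63879) = -30.560° → normalised to [0°, 360°): 329.440°.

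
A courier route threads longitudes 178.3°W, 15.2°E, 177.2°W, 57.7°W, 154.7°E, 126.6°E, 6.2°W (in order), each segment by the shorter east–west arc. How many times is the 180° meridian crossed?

3

Leg 1: -178.3° → +15.2°, shortest Δλ = -166.5° (west) — crosses 180°.
Leg 2: +15.2° → -177.2°, shortest Δλ = 167.6° (east) — crosses 180°.
Leg 3: -177.2° → -57.7°, shortest Δλ = 119.5° (east) — does not cross 180°.
Leg 4: -57.7° → +154.7°, shortest Δλ = -147.6° (west) — crosses 180°.
Leg 5: +154.7° → +126.6°, shortest Δλ = -28.1° (west) — does not cross 180°.
Leg 6: +126.6° → -6.2°, shortest Δλ = -132.8° (west) — does not cross 180°.
Total crossings: 3.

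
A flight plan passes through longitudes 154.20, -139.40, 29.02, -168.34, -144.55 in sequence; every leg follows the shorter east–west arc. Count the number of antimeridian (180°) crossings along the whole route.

Leg 1: +154.20° → -139.40°, shortest Δλ = 66.4° (east) — crosses 180°.
Leg 2: -139.40° → +29.02°, shortest Δλ = 168.42° (east) — does not cross 180°.
Leg 3: +29.02° → -168.34°, shortest Δλ = 162.64° (east) — crosses 180°.
Leg 4: -168.34° → -144.55°, shortest Δλ = 23.79° (east) — does not cross 180°.
Total crossings: 2.

2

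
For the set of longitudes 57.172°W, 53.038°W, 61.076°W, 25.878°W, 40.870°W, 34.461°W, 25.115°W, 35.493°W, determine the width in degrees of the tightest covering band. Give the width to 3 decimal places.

Sort the longitudes: -61.076°, -57.172°, -53.038°, -40.870°, -35.493°, -34.461°, -25.878°, -25.115°.
Eastward gaps between consecutive values (wrapping around): 3.904°, 4.134°, 12.168°, 5.377°, 1.032°, 8.583°, 0.763°, 324.039°.
Largest gap = 324.039° ⇒ minimal covering band is its complement: 360° − 324.039° = 35.961°.
Band runs from -61.076° eastward to -25.115°.

35.961°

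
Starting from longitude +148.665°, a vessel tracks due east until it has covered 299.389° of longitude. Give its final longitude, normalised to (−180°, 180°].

+88.054°

Start at +148.665°; shift +299.389° → +448.054°.
+448.054° lies outside (−180°, 180°]; subtract 360° → +88.054°.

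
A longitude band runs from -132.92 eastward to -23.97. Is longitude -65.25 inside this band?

Band width going east from -132.92° to -23.97°: ((-23.97 − -132.92) mod 360) = 108.95°.
Offset of -65.25° east of the west edge: ((-65.25 − -132.92) mod 360) = 67.67°.
67.67° ≤ 108.95° ⇒ inside.

Yes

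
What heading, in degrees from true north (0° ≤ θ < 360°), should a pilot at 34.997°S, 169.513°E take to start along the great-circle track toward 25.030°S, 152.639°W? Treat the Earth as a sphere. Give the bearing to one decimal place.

Δλ = -152.639 − 169.513 = -322.152°; wrapped into (−180°, 180°]: 37.848°.
θ = atan2( sin Δλ · cos φ₂ , cos φ₁ · sin φ₂ − sin φ₁ · cos φ₂ · cos Δλ )
  = atan2(0.55595, 0.06376) = 83.457° → normalised to [0°, 360°): 83.457°.

83.5°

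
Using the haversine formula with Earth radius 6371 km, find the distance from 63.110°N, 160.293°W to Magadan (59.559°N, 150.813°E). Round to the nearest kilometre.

2572 km

Δλ = 150.813 − -160.293 = 311.106°; wrapped into (−180°, 180°]: -48.894°.
Δφ = 59.559 − 63.110 = -3.551°.
a = sin²(Δφ/2) + cos φ₁ · cos φ₂ · sin²(Δλ/2) = 0.040207.
c = 2·atan2(√a, √(1−a)) = 0.40377 rad → d = 6371·c ≈ 2572.42 km.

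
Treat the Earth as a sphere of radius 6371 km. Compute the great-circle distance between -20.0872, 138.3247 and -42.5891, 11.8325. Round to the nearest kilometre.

Δλ = 11.8325 − 138.3247 = -126.4922°.
Δφ = -42.5891 − -20.0872 = -22.5019°.
a = sin²(Δφ/2) + cos φ₁ · cos φ₂ · sin²(Δλ/2) = 0.589392.
c = 2·atan2(√a, √(1−a)) = 1.75055 rad → d = 6371·c ≈ 11152.74 km.

11153 km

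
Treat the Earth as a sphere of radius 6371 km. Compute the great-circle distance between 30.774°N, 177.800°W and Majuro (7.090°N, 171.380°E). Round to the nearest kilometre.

2864 km

Δλ = 171.380 − -177.800 = 349.180°; wrapped into (−180°, 180°]: -10.820°.
Δφ = 7.090 − 30.774 = -23.684°.
a = sin²(Δφ/2) + cos φ₁ · cos φ₂ · sin²(Δλ/2) = 0.049692.
c = 2·atan2(√a, √(1−a)) = 0.44961 rad → d = 6371·c ≈ 2864.46 km.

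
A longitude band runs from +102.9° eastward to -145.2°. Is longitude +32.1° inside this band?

No

Band width going east from +102.9° to -145.2°: ((-145.2 − 102.9) mod 360) = 111.9°.
Offset of +32.1° east of the west edge: ((32.1 − 102.9) mod 360) = 289.2°.
289.2° > 111.9° ⇒ outside.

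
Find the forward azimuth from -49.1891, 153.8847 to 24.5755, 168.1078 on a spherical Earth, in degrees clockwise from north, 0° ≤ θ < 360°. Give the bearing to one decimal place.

13.4°

Δλ = 168.1078 − 153.8847 = 14.2231°.
θ = atan2( sin Δλ · cos φ₂ , cos φ₁ · sin φ₂ − sin φ₁ · cos φ₂ · cos Δλ )
  = atan2(0.22344, 0.93902) = 13.385° → normalised to [0°, 360°): 13.385°.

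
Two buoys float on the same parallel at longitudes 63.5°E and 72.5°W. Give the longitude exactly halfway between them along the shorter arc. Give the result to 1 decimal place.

4.5°W

Signed shortest Δλ from +63.5° to -72.5° is -136.0°.
Midpoint longitude = +63.5° + (-136.0°)/2 = +63.5° − 68.0° = -4.5°.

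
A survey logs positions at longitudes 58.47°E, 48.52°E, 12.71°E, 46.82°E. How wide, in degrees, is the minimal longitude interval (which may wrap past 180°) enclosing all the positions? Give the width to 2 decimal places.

45.76°

Sort the longitudes: +12.71°, +46.82°, +48.52°, +58.47°.
Eastward gaps between consecutive values (wrapping around): 34.11°, 1.70°, 9.95°, 314.24°.
Largest gap = 314.24° ⇒ minimal covering band is its complement: 360° − 314.24° = 45.76°.
Band runs from +12.71° eastward to +58.47°.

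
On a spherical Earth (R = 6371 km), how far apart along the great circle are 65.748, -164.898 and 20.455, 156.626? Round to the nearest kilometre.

5748 km

Δλ = 156.626 − -164.898 = 321.524°; wrapped into (−180°, 180°]: -38.476°.
Δφ = 20.455 − 65.748 = -45.293°.
a = sin²(Δφ/2) + cos φ₁ · cos φ₂ · sin²(Δλ/2) = 0.190041.
c = 2·atan2(√a, √(1−a)) = 0.90216 rad → d = 6371·c ≈ 5747.65 km.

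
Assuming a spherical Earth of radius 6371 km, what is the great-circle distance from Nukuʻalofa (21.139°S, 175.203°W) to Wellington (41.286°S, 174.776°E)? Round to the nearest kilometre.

2430 km

Δλ = 174.776 − -175.203 = 349.979°; wrapped into (−180°, 180°]: -10.021°.
Δφ = -41.286 − -21.139 = -20.147°.
a = sin²(Δφ/2) + cos φ₁ · cos φ₂ · sin²(Δλ/2) = 0.035940.
c = 2·atan2(√a, √(1−a)) = 0.38147 rad → d = 6371·c ≈ 2430.32 km.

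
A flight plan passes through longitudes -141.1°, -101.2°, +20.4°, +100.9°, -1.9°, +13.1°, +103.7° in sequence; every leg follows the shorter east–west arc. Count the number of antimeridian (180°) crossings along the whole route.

0

Leg 1: -141.1° → -101.2°, shortest Δλ = 39.9° (east) — does not cross 180°.
Leg 2: -101.2° → +20.4°, shortest Δλ = 121.6° (east) — does not cross 180°.
Leg 3: +20.4° → +100.9°, shortest Δλ = 80.5° (east) — does not cross 180°.
Leg 4: +100.9° → -1.9°, shortest Δλ = -102.8° (west) — does not cross 180°.
Leg 5: -1.9° → +13.1°, shortest Δλ = 15.0° (east) — does not cross 180°.
Leg 6: +13.1° → +103.7°, shortest Δλ = 90.6° (east) — does not cross 180°.
Total crossings: 0.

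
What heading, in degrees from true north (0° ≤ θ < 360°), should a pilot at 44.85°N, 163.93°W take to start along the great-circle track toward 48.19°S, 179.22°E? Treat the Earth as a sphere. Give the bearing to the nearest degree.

Δλ = 179.22 − -163.93 = 343.15°; wrapped into (−180°, 180°]: -16.85°.
θ = atan2( sin Δλ · cos φ₂ , cos φ₁ · sin φ₂ − sin φ₁ · cos φ₂ · cos Δλ )
  = atan2(-0.19324, -0.97841) = -168.827° → normalised to [0°, 360°): 191.173°.

191°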